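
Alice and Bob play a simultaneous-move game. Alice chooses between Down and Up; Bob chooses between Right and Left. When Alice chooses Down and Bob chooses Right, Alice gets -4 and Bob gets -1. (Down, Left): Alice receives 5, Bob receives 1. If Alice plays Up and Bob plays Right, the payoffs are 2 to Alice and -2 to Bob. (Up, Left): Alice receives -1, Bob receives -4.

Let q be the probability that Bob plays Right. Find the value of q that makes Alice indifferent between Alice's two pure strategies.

q = 1/2

For Alice to be willing to mix, Alice must be indifferent between Down and Up, which pins down Bob's mix.
  Alice's payoff from Down: q·(-4) + (1−q)·5 = -9q + 5
  Alice's payoff from Up: q·2 + (1−q)·(-1) = 3q - 1
  -9q + 5 = 3q - 1  ⇒  -12q = -6  ⇒  q = 1/2.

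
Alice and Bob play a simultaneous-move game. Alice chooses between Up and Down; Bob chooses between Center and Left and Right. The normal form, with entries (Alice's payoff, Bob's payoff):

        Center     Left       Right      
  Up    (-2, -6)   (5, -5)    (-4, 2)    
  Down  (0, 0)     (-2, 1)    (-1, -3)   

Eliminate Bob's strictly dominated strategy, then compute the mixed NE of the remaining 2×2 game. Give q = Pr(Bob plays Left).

Bob's strategy Center is strictly dominated by Left: -5 > -6 and 1 > 0. Eliminate Center.
Alice's indifference between Up and Down determines Bob's mixing probability q:
  Alice's expected payoff from Up: q·5 + (1−q)·(-4) = 9q - 4
  Alice's expected payoff from Down: q·(-2) + (1−q)·(-1) = -q - 1
  9q - 4 = -q - 1  ⇒  10q = 3  ⇒  q = 3/10.

q = 3/10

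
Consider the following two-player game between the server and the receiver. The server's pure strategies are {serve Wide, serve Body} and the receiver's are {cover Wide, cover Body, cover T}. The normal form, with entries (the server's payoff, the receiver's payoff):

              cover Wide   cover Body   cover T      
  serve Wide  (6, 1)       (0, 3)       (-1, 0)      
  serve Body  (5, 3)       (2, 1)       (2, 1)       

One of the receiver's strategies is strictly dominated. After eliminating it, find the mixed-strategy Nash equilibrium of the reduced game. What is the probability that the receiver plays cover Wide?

The receiver's strategy cover T is strictly dominated by cover Wide: 1 > 0 and 3 > 1. Eliminate cover T.
The server's indifference between serve Wide and serve Body determines the receiver's mixing probability q:
  the server's payoff to serve Wide: q·6 + (1−q)·0 = 6q
  the server's payoff to serve Body: q·5 + (1−q)·2 = 3q + 2
  6q = 3q + 2  ⇒  3q = 2  ⇒  q = 2/3.

q = 2/3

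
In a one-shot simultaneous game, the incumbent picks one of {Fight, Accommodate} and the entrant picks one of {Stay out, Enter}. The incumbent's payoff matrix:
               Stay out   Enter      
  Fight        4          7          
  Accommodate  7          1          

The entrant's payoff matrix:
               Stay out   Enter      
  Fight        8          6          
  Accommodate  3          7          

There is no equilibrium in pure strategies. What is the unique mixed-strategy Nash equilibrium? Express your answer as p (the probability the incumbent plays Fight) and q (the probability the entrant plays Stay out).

The entrant's indifference between Stay out and Enter determines the incumbent's mixing probability p:
  the entrant's payoff to Stay out: p·8 + (1−p)·3 = 5p + 3
  the entrant's payoff to Enter: p·6 + (1−p)·7 = -p + 7
  5p + 3 = -p + 7  ⇒  6p = 4  ⇒  p = 2/3.
Set the incumbent's expected payoff from Fight equal to that from Accommodate:
  the incumbent's payoff to Fight: q·4 + (1−q)·7 = -3q + 7
  the incumbent's payoff to Accommodate: q·7 + (1−q)·1 = 6q + 1
  -3q + 7 = 6q + 1  ⇒  -9q = -6  ⇒  q = 2/3.

p = 2/3, q = 2/3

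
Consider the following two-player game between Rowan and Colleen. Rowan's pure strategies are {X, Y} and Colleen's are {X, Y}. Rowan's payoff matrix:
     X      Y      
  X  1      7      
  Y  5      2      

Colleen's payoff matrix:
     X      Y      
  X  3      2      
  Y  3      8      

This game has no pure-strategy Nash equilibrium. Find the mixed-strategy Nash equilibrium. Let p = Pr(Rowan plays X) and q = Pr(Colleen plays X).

Rowan's mix must leave Colleen indifferent between X and Y.
  Colleen's payoff to X: p·3 + (1−p)·3 = 3
  Colleen's payoff to Y: p·2 + (1−p)·8 = -6p + 8
  3 = -6p + 8  ⇒  6p = 5  ⇒  p = 5/6.
Set Rowan's expected payoff from X equal to that from Y:
  Rowan's payoff to X: q·1 + (1−q)·7 = -6q + 7
  Rowan's payoff to Y: q·5 + (1−q)·2 = 3q + 2
  -6q + 7 = 3q + 2  ⇒  -9q = -5  ⇒  q = 5/9.

p = 5/6, q = 5/9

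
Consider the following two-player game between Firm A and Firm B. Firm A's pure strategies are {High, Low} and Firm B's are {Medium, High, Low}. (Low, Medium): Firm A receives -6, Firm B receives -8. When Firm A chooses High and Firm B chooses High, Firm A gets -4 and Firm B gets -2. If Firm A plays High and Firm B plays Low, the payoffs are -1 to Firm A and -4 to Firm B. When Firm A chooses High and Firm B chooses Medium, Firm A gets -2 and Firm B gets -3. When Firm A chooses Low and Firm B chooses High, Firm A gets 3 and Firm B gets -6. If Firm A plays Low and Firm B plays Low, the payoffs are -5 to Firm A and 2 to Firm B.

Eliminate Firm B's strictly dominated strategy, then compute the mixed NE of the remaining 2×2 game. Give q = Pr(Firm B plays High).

q = 4/11

Firm B's strategy Medium is strictly dominated by High: -2 > -3 and -6 > -8. Eliminate Medium.
In a mixed equilibrium Firm A is indifferent between High and Low; this condition fixes q.
  Firm A's payoff from High: q·(-4) + (1−q)·(-1) = -3q - 1
  Firm A's payoff from Low: q·3 + (1−q)·(-5) = 8q - 5
  -3q - 1 = 8q - 5  ⇒  -11q = -4  ⇒  q = 4/11.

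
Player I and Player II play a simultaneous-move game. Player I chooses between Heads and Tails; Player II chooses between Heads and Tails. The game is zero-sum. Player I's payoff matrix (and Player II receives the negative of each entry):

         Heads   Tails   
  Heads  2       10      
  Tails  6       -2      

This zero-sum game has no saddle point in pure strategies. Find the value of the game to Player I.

Player I's indifference between Heads and Tails determines Player II's mixing probability q:
  Player I's expected payoff from Heads: q·2 + (1−q)·10 = -8q + 10
  Player I's expected payoff from Tails: q·6 + (1−q)·(-2) = 8q - 2
  -8q + 10 = 8q - 2  ⇒  -16q = -12  ⇒  q = 3/4.
The value is Player I's expected payoff against this mix (using Heads): (3/4)·2 + (1/4)·10 = 4.

v = 4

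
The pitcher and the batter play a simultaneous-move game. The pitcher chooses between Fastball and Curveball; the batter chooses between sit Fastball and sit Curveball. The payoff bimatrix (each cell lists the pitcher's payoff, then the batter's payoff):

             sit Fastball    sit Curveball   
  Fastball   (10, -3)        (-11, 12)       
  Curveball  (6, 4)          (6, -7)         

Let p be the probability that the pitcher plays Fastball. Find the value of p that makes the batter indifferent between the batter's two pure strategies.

p = 11/26

Set the batter's expected payoff from sit Fastball equal to that from sit Curveball:
  the batter's payoff from sit Fastball: p·(-3) + (1−p)·4 = -7p + 4
  the batter's payoff from sit Curveball: p·12 + (1−p)·(-7) = 19p - 7
  -7p + 4 = 19p - 7  ⇒  -26p = -11  ⇒  p = 11/26.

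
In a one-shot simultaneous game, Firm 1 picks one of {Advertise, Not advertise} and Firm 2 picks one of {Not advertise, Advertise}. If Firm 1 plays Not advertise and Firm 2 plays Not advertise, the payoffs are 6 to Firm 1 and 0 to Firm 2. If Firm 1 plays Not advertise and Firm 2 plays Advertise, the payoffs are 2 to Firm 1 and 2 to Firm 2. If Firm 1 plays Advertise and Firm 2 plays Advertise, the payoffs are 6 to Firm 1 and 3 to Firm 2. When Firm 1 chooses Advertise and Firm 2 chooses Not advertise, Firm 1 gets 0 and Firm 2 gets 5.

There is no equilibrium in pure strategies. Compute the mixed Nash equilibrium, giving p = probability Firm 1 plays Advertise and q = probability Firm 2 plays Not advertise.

p = 1/2, q = 2/5

For Firm 2 to be willing to mix, Firm 2 must be indifferent between Not advertise and Advertise, which pins down Firm 1's mix.
  Firm 2's expected payoff from Not advertise: p·5 + (1−p)·0 = 5p
  Firm 2's expected payoff from Advertise: p·3 + (1−p)·2 = p + 2
  5p = p + 2  ⇒  4p = 2  ⇒  p = 1/2.
Firm 2's mix must leave Firm 1 indifferent between Advertise and Not advertise.
  Firm 1's expected payoff from Advertise: q·0 + (1−q)·6 = -6q + 6
  Firm 1's expected payoff from Not advertise: q·6 + (1−q)·2 = 4q + 2
  -6q + 6 = 4q + 2  ⇒  -10q = -4  ⇒  q = 2/5.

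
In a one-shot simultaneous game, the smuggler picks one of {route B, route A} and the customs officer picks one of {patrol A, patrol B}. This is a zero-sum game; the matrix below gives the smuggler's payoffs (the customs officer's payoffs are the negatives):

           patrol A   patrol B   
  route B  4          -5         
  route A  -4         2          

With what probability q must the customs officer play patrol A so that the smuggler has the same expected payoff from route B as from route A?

Set the smuggler's expected payoff from route B equal to that from route A:
  the smuggler's payoff to route B: q·4 + (1−q)·(-5) = 9q - 5
  the smuggler's payoff to route A: q·(-4) + (1−q)·2 = -6q + 2
  9q - 5 = -6q + 2  ⇒  15q = 7  ⇒  q = 7/15.

q = 7/15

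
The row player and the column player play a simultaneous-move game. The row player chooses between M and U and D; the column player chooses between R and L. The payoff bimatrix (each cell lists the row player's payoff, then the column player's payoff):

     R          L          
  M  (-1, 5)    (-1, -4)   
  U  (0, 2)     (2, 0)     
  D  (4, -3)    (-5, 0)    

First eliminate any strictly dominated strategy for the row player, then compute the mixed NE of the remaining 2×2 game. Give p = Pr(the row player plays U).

The row player's strategy M is strictly dominated by U: 0 > -1 and 2 > -1. Eliminate M.
Set the column player's expected payoff from R equal to that from L:
  the column player's expected payoff from R: p·2 + (1−p)·(-3) = 5p - 3
  the column player's expected payoff from L: p·0 + (1−p)·0 = 0
  5p - 3 = 0  ⇒  5p = 3  ⇒  p = 3/5.

p = 3/5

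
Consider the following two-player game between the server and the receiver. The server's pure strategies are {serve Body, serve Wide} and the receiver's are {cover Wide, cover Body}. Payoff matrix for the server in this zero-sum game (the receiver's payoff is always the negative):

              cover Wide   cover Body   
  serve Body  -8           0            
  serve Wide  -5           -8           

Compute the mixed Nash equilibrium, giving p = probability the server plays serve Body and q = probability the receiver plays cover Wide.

For the receiver to be willing to mix, the receiver must be indifferent between cover Wide and cover Body, which pins down the server's mix.
  the receiver's expected payoff from cover Wide: p·8 + (1−p)·5 = 3p + 5
  the receiver's expected payoff from cover Body: p·0 + (1−p)·8 = -8p + 8
  3p + 5 = -8p + 8  ⇒  11p = 3  ⇒  p = 3/11.
The server's indifference between serve Body and serve Wide determines the receiver's mixing probability q:
  the server's payoff from serve Body: q·(-8) + (1−q)·0 = -8q
  the server's payoff from serve Wide: q·(-5) + (1−q)·(-8) = 3q - 8
  -8q = 3q - 8  ⇒  -11q = -8  ⇒  q = 8/11.

p = 3/11, q = 8/11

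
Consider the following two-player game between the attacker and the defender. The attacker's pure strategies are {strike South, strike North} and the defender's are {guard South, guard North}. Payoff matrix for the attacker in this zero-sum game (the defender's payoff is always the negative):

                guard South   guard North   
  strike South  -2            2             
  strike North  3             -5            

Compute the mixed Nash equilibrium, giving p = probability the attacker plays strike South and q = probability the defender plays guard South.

p = 2/3, q = 7/12

The attacker's mix must leave the defender indifferent between guard South and guard North.
  the defender's payoff to guard South: p·2 + (1−p)·(-3) = 5p - 3
  the defender's payoff to guard North: p·(-2) + (1−p)·5 = -7p + 5
  5p - 3 = -7p + 5  ⇒  12p = 8  ⇒  p = 2/3.
The defender's mix must leave the attacker indifferent between strike South and strike North.
  the attacker's payoff from strike South: q·(-2) + (1−q)·2 = -4q + 2
  the attacker's payoff from strike North: q·3 + (1−q)·(-5) = 8q - 5
  -4q + 2 = 8q - 5  ⇒  -12q = -7  ⇒  q = 7/12.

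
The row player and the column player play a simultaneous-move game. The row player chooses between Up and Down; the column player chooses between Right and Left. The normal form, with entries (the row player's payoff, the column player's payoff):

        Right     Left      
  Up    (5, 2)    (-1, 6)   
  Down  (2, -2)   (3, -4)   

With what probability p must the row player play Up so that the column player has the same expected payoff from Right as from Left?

The row player's mix must leave the column player indifferent between Right and Left.
  the column player's expected payoff from Right: p·2 + (1−p)·(-2) = 4p - 2
  the column player's expected payoff from Left: p·6 + (1−p)·(-4) = 10p - 4
  4p - 2 = 10p - 4  ⇒  -6p = -2  ⇒  p = 1/3.

p = 1/3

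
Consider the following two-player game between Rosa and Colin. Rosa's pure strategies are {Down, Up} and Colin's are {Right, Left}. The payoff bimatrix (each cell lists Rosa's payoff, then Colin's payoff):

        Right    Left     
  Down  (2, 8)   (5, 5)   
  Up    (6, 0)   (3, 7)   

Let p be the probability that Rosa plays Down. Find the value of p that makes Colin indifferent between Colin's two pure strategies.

Rosa's mix must leave Colin indifferent between Right and Left.
  Colin's payoff from Right: p·8 + (1−p)·0 = 8p
  Colin's payoff from Left: p·5 + (1−p)·7 = -2p + 7
  8p = -2p + 7  ⇒  10p = 7  ⇒  p = 7/10.

p = 7/10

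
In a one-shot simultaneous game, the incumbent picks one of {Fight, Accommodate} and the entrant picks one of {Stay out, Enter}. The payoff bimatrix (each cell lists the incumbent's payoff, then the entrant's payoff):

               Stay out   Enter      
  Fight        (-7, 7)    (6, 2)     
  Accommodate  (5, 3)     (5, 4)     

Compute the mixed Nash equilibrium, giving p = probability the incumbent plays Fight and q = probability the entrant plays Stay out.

In a mixed equilibrium the entrant is indifferent between Stay out and Enter; this condition fixes p.
  the entrant's payoff from Stay out: p·7 + (1−p)·3 = 4p + 3
  the entrant's payoff from Enter: p·2 + (1−p)·4 = -2p + 4
  4p + 3 = -2p + 4  ⇒  6p = 1  ⇒  p = 1/6.
Set the incumbent's expected payoff from Fight equal to that from Accommodate:
  the incumbent's payoff from Fight: q·(-7) + (1−q)·6 = -13q + 6
  the incumbent's payoff from Accommodate: q·5 + (1−q)·5 = 5
  -13q + 6 = 5  ⇒  -13q = -1  ⇒  q = 1/13.

p = 1/6, q = 1/13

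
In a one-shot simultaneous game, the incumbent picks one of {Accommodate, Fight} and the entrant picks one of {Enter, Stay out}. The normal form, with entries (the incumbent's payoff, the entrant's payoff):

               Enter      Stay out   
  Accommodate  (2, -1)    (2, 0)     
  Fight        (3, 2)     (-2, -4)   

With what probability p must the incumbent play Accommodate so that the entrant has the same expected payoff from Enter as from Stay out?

p = 6/7

For the entrant to be willing to mix, the entrant must be indifferent between Enter and Stay out, which pins down the incumbent's mix.
  the entrant's payoff from Enter: p·(-1) + (1−p)·2 = -3p + 2
  the entrant's payoff from Stay out: p·0 + (1−p)·(-4) = 4p - 4
  -3p + 2 = 4p - 4  ⇒  -7p = -6  ⇒  p = 6/7.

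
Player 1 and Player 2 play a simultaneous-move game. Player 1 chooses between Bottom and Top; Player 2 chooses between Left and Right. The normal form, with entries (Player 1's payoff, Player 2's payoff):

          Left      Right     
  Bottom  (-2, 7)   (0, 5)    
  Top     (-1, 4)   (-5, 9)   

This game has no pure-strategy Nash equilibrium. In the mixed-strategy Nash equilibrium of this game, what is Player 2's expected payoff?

Set Player 2's expected payoff from Left equal to that from Right:
  Player 2's payoff to Left: p·7 + (1−p)·4 = 3p + 4
  Player 2's payoff to Right: p·5 + (1−p)·9 = -4p + 9
  3p + 4 = -4p + 9  ⇒  7p = 5  ⇒  p = 5/7.
At equilibrium Player 2 is indifferent across columns, so Player 2's payoff equals the payoff from Left: (5/7)·7 + (2/7)·4 = 43/7.

43/7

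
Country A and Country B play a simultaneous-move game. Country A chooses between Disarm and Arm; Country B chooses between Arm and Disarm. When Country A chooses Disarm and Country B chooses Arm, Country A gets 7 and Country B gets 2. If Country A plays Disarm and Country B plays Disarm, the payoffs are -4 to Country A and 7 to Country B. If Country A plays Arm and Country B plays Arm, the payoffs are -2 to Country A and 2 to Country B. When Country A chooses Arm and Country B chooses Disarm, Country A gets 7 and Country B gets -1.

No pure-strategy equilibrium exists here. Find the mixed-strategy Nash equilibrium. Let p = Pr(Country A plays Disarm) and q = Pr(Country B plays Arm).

Set Country B's expected payoff from Arm equal to that from Disarm:
  Country B's payoff from Arm: p·2 + (1−p)·2 = 2
  Country B's payoff from Disarm: p·7 + (1−p)·(-1) = 8p - 1
  2 = 8p - 1  ⇒  -8p = -3  ⇒  p = 3/8.
Country B's mix must leave Country A indifferent between Disarm and Arm.
  Country A's expected payoff from Disarm: q·7 + (1−q)·(-4) = 11q - 4
  Country A's expected payoff from Arm: q·(-2) + (1−q)·7 = -9q + 7
  11q - 4 = -9q + 7  ⇒  20q = 11  ⇒  q = 11/20.

p = 3/8, q = 11/20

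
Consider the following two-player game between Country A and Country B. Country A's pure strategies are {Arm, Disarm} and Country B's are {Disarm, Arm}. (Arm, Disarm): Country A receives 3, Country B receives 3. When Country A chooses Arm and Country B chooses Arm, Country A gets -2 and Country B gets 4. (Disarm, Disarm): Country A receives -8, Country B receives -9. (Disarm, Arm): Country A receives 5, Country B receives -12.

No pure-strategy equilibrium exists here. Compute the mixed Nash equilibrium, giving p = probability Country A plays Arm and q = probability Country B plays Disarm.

Country B's indifference between Disarm and Arm determines Country A's mixing probability p:
  Country B's payoff from Disarm: p·3 + (1−p)·(-9) = 12p - 9
  Country B's payoff from Arm: p·4 + (1−p)·(-12) = 16p - 12
  12p - 9 = 16p - 12  ⇒  -4p = -3  ⇒  p = 3/4.
Country A's indifference between Arm and Disarm determines Country B's mixing probability q:
  Country A's expected payoff from Arm: q·3 + (1−q)·(-2) = 5q - 2
  Country A's expected payoff from Disarm: q·(-8) + (1−q)·5 = -13q + 5
  5q - 2 = -13q + 5  ⇒  18q = 7  ⇒  q = 7/18.

p = 3/4, q = 7/18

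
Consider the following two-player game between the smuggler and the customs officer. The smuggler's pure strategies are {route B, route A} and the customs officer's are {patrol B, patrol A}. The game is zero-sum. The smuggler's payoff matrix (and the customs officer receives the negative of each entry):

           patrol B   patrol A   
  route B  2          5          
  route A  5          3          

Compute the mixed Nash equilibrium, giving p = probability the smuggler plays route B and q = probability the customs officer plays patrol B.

p = 2/5, q = 2/5

In a mixed equilibrium the customs officer is indifferent between patrol B and patrol A; this condition fixes p.
  the customs officer's payoff to patrol B: p·(-2) + (1−p)·(-5) = 3p - 5
  the customs officer's payoff to patrol A: p·(-5) + (1−p)·(-3) = -2p - 3
  3p - 5 = -2p - 3  ⇒  5p = 2  ⇒  p = 2/5.
In a mixed equilibrium the smuggler is indifferent between route B and route A; this condition fixes q.
  the smuggler's expected payoff from route B: q·2 + (1−q)·5 = -3q + 5
  the smuggler's expected payoff from route A: q·5 + (1−q)·3 = 2q + 3
  -3q + 5 = 2q + 3  ⇒  -5q = -2  ⇒  q = 2/5.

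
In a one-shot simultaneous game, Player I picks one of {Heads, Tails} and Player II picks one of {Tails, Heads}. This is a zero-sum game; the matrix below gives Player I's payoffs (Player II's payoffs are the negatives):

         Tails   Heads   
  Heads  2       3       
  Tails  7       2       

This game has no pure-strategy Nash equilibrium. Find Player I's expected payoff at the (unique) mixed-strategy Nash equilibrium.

17/6

Player II's mix must leave Player I indifferent between Heads and Tails.
  Player I's payoff from Heads: q·2 + (1−q)·3 = -q + 3
  Player I's payoff from Tails: q·7 + (1−q)·2 = 5q + 2
  -q + 3 = 5q + 2  ⇒  -6q = -1  ⇒  q = 1/6.
At equilibrium Player I is indifferent across rows, so Player I's payoff equals the payoff from Heads: (1/6)·2 + (5/6)·3 = 17/6.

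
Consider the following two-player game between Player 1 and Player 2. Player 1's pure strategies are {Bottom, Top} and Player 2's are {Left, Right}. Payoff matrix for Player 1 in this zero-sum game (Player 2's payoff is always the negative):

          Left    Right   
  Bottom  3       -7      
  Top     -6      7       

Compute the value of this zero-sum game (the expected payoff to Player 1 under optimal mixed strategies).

Player 1's indifference between Bottom and Top determines Player 2's mixing probability q:
  Player 1's payoff to Bottom: q·3 + (1−q)·(-7) = 10q - 7
  Player 1's payoff to Top: q·(-6) + (1−q)·7 = -13q + 7
  10q - 7 = -13q + 7  ⇒  23q = 14  ⇒  q = 14/23.
The value is Player 1's expected payoff against this mix (using Bottom): (14/23)·3 + (9/23)·(-7) = -21/23.

v = -21/23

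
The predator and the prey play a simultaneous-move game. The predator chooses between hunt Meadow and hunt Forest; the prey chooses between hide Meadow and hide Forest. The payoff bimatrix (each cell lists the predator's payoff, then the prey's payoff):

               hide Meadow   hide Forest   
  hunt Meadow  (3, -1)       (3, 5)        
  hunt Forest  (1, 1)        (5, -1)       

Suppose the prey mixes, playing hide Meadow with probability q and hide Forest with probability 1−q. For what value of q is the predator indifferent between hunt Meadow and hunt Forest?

q = 1/2

The predator's indifference between hunt Meadow and hunt Forest determines the prey's mixing probability q:
  the predator's payoff to hunt Meadow: q·3 + (1−q)·3 = 3
  the predator's payoff to hunt Forest: q·1 + (1−q)·5 = -4q + 5
  3 = -4q + 5  ⇒  4q = 2  ⇒  q = 1/2.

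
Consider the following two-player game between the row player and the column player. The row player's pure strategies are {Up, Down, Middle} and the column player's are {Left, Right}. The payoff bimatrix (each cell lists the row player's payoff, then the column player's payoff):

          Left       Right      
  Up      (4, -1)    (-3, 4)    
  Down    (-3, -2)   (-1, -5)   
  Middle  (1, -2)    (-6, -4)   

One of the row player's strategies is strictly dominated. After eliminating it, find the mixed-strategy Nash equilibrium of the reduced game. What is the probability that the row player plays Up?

p = 3/8

The row player's strategy Middle is strictly dominated by Up: 4 > 1 and -3 > -6. Eliminate Middle.
For the column player to be willing to mix, the column player must be indifferent between Left and Right, which pins down the row player's mix.
  the column player's expected payoff from Left: p·(-1) + (1−p)·(-2) = p - 2
  the column player's expected payoff from Right: p·4 + (1−p)·(-5) = 9p - 5
  p - 2 = 9p - 5  ⇒  -8p = -3  ⇒  p = 3/8.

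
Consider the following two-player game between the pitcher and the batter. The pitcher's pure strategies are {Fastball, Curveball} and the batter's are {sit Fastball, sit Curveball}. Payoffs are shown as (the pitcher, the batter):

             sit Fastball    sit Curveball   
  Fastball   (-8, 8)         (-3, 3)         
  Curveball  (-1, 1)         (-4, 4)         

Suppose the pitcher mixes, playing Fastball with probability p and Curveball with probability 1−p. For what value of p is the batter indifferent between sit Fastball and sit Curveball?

The batter's indifference between sit Fastball and sit Curveball determines the pitcher's mixing probability p:
  the batter's expected payoff from sit Fastball: p·8 + (1−p)·1 = 7p + 1
  the batter's expected payoff from sit Curveball: p·3 + (1−p)·4 = -p + 4
  7p + 1 = -p + 4  ⇒  8p = 3  ⇒  p = 3/8.

p = 3/8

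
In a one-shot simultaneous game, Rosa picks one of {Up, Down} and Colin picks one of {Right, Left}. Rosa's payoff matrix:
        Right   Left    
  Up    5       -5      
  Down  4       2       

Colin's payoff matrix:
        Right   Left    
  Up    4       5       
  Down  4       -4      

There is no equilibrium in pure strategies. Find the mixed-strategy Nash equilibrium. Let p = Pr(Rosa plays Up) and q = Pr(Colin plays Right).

For Colin to be willing to mix, Colin must be indifferent between Right and Left, which pins down Rosa's mix.
  Colin's payoff from Right: p·4 + (1−p)·4 = 4
  Colin's payoff from Left: p·5 + (1−p)·(-4) = 9p - 4
  4 = 9p - 4  ⇒  -9p = -8  ⇒  p = 8/9.
Set Rosa's expected payoff from Up equal to that from Down:
  Rosa's payoff from Up: q·5 + (1−q)·(-5) = 10q - 5
  Rosa's payoff from Down: q·4 + (1−q)·2 = 2q + 2
  10q - 5 = 2q + 2  ⇒  8q = 7  ⇒  q = 7/8.

p = 8/9, q = 7/8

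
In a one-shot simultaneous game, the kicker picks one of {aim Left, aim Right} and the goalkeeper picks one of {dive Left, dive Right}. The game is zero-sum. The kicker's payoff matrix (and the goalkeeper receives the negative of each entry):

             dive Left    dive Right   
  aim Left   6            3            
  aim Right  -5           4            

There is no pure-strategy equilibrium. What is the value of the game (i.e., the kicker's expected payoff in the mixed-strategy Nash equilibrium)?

v = 13/4

For the kicker to be willing to mix, the kicker must be indifferent between aim Left and aim Right, which pins down the goalkeeper's mix.
  the kicker's payoff to aim Left: q·6 + (1−q)·3 = 3q + 3
  the kicker's payoff to aim Right: q·(-5) + (1−q)·4 = -9q + 4
  3q + 3 = -9q + 4  ⇒  12q = 1  ⇒  q = 1/12.
The value is the kicker's expected payoff against this mix (using aim Left): (1/12)·6 + (11/12)·3 = 13/4.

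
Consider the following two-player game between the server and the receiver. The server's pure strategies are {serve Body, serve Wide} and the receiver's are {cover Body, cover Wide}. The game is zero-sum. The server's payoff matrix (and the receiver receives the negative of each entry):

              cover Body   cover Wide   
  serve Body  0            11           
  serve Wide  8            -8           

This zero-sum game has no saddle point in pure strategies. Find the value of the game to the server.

v = 88/27

For the server to be willing to mix, the server must be indifferent between serve Body and serve Wide, which pins down the receiver's mix.
  the server's payoff to serve Body: q·0 + (1−q)·11 = -11q + 11
  the server's payoff to serve Wide: q·8 + (1−q)·(-8) = 16q - 8
  -11q + 11 = 16q - 8  ⇒  -27q = -19  ⇒  q = 19/27.
The value is the server's expected payoff against this mix (using serve Body): (19/27)·0 + (8/27)·11 = 88/27.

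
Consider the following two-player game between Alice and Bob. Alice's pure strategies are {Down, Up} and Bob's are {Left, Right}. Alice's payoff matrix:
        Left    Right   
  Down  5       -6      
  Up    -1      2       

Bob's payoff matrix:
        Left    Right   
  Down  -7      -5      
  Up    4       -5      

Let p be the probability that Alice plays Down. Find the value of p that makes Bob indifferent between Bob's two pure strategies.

Set Bob's expected payoff from Left equal to that from Right:
  Bob's expected payoff from Left: p·(-7) + (1−p)·4 = -11p + 4
  Bob's expected payoff from Right: p·(-5) + (1−p)·(-5) = -5
  -11p + 4 = -5  ⇒  -11p = -9  ⇒  p = 9/11.

p = 9/11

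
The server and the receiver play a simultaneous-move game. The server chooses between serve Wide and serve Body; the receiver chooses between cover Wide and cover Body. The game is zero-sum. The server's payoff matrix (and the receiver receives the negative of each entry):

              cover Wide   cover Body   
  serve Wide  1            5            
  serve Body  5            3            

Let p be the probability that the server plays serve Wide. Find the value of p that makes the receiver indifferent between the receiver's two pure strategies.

The receiver's indifference between cover Wide and cover Body determines the server's mixing probability p:
  the receiver's payoff from cover Wide: p·(-1) + (1−p)·(-5) = 4p - 5
  the receiver's payoff from cover Body: p·(-5) + (1−p)·(-3) = -2p - 3
  4p - 5 = -2p - 3  ⇒  6p = 2  ⇒  p = 1/3.

p = 1/3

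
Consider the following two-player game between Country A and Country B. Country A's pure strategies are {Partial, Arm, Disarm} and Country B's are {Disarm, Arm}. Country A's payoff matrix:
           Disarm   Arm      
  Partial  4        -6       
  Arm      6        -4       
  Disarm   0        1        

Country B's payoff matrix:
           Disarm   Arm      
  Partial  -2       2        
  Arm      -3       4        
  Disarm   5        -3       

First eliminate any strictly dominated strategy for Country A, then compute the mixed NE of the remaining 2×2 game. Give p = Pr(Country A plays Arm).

p = 8/15

Country A's strategy Partial is strictly dominated by Arm: 6 > 4 and -4 > -6. Eliminate Partial.
For Country B to be willing to mix, Country B must be indifferent between Disarm and Arm, which pins down Country A's mix.
  Country B's payoff from Disarm: p·(-3) + (1−p)·5 = -8p + 5
  Country B's payoff from Arm: p·4 + (1−p)·(-3) = 7p - 3
  -8p + 5 = 7p - 3  ⇒  -15p = -8  ⇒  p = 8/15.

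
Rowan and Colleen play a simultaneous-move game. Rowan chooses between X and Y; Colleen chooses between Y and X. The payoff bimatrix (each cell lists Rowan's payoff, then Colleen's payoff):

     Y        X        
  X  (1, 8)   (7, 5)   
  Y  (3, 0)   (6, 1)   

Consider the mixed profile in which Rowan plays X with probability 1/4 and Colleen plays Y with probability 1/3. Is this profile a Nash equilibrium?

Check Colleen's indifference given Rowan's mix p = 1/4:
  payoff from Y = 2; payoff from X = 2 — equal.
Check Rowan's indifference given Colleen's mix q = 1/3:
  payoff from X = 5; payoff from Y = 5 — equal.
Both players are indifferent, so neither can profitably deviate.

Yes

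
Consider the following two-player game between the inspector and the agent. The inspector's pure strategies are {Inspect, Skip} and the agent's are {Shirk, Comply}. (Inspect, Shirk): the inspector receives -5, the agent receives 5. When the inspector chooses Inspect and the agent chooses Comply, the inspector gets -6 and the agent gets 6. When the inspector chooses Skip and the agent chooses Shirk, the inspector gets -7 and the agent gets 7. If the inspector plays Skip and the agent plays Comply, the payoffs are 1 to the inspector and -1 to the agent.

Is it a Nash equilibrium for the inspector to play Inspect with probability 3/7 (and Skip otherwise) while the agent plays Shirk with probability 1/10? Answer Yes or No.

No

Given the inspector's mix p = 3/7, the agent's payoff from Shirk is 43/7 but from Comply is 2. The agent strictly prefers Shirk, so the agent would not mix.
So the proposed profile is not a Nash equilibrium.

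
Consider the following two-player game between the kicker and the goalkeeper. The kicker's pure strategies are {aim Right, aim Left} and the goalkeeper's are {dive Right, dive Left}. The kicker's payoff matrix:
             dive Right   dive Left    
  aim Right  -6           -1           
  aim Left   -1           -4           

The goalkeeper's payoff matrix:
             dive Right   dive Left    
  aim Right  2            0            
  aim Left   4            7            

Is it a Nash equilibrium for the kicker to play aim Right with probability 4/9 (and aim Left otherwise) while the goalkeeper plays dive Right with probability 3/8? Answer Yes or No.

No

Given the kicker's mix p = 4/9, the goalkeeper's payoff from dive Right is 28/9 but from dive Left is 35/9. The goalkeeper strictly prefers dive Left, so the goalkeeper would not mix.
So the proposed profile is not a Nash equilibrium.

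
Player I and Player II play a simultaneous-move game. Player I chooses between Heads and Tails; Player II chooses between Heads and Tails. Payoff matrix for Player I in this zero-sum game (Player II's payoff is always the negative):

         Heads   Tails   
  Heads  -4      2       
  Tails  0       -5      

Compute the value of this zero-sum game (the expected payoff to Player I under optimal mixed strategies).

v = -20/11

For Player I to be willing to mix, Player I must be indifferent between Heads and Tails, which pins down Player II's mix.
  Player I's expected payoff from Heads: q·(-4) + (1−q)·2 = -6q + 2
  Player I's expected payoff from Tails: q·0 + (1−q)·(-5) = 5q - 5
  -6q + 2 = 5q - 5  ⇒  -11q = -7  ⇒  q = 7/11.
The value is Player I's expected payoff against this mix (using Heads): (7/11)·(-4) + (4/11)·2 = -20/11.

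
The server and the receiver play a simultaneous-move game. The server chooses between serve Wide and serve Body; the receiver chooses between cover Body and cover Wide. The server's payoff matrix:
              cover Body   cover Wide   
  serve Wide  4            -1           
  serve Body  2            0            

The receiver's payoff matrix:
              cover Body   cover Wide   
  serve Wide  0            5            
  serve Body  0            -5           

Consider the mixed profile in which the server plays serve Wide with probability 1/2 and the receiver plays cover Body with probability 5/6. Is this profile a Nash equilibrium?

Given the receiver's mix q = 5/6, the server's payoff from serve Wide is 19/6 but from serve Body is 5/3. The server strictly prefers serve Wide, so the server would not mix.
So the proposed profile is not a Nash equilibrium.

No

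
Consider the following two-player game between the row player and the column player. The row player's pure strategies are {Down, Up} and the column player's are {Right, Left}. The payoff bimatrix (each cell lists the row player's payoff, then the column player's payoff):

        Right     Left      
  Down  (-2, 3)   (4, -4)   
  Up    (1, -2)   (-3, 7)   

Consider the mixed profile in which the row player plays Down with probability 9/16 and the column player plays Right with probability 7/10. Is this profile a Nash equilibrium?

Check the column player's indifference given the row player's mix p = 9/16:
  payoff from Right = 13/16; payoff from Left = 13/16 — equal.
Check the row player's indifference given the column player's mix q = 7/10:
  payoff from Down = -1/5; payoff from Up = -1/5 — equal.
Both players are indifferent, so neither can profitably deviate.

Yes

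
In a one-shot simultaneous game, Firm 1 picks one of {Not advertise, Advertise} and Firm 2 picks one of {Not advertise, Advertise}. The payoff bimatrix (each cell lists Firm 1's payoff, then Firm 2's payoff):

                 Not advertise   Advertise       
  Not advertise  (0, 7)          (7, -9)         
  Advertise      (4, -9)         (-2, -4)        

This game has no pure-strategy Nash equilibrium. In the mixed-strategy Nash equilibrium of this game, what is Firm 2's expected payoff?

-109/21

Set Firm 2's expected payoff from Not advertise equal to that from Advertise:
  Firm 2's payoff to Not advertise: p·7 + (1−p)·(-9) = 16p - 9
  Firm 2's payoff to Advertise: p·(-9) + (1−p)·(-4) = -5p - 4
  16p - 9 = -5p - 4  ⇒  21p = 5  ⇒  p = 5/21.
At equilibrium Firm 2 is indifferent across columns, so Firm 2's payoff equals the payoff from Not advertise: (5/21)·7 + (16/21)·(-9) = -109/21.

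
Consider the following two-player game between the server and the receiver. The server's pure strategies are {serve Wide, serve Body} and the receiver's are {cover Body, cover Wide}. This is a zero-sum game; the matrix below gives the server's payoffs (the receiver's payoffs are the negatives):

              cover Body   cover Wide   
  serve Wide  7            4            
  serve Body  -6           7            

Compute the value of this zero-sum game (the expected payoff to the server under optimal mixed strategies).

v = 73/16

For the server to be willing to mix, the server must be indifferent between serve Wide and serve Body, which pins down the receiver's mix.
  the server's payoff from serve Wide: q·7 + (1−q)·4 = 3q + 4
  the server's payoff from serve Body: q·(-6) + (1−q)·7 = -13q + 7
  3q + 4 = -13q + 7  ⇒  16q = 3  ⇒  q = 3/16.
The value is the server's expected payoff against this mix (using serve Wide): (3/16)·7 + (13/16)·4 = 73/16.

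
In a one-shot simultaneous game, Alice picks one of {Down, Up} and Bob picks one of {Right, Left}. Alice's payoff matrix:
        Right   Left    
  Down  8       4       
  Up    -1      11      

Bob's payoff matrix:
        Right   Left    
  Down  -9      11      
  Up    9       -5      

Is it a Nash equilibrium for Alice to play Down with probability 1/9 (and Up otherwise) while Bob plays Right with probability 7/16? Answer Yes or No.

Given Alice's mix p = 1/9, Bob's payoff from Right is 7 but from Left is -29/9. Bob strictly prefers Right, so Bob would not mix.
So the proposed profile is not a Nash equilibrium.

No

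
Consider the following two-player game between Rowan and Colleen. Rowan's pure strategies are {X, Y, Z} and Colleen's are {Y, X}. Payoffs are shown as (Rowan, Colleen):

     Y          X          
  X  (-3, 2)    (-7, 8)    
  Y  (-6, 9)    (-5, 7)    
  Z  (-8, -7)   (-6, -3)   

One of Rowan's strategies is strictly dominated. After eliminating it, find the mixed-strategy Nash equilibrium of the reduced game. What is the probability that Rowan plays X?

Rowan's strategy Z is strictly dominated by Y: -6 > -8 and -5 > -6. Eliminate Z.
Rowan's mix must leave Colleen indifferent between Y and X.
  Colleen's expected payoff from Y: p·2 + (1−p)·9 = -7p + 9
  Colleen's expected payoff from X: p·8 + (1−p)·7 = p + 7
  -7p + 9 = p + 7  ⇒  -8p = -2  ⇒  p = 1/4.

p = 1/4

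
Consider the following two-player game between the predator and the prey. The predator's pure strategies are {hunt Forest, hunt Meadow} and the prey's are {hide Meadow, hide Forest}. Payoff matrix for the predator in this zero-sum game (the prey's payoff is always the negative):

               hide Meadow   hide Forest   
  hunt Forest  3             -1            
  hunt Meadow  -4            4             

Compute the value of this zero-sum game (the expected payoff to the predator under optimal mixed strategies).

v = 2/3

The prey's mix must leave the predator indifferent between hunt Forest and hunt Meadow.
  the predator's payoff from hunt Forest: q·3 + (1−q)·(-1) = 4q - 1
  the predator's payoff from hunt Meadow: q·(-4) + (1−q)·4 = -8q + 4
  4q - 1 = -8q + 4  ⇒  12q = 5  ⇒  q = 5/12.
The value is the predator's expected payoff against this mix (using hunt Forest): (5/12)·3 + (7/12)·(-1) = 2/3.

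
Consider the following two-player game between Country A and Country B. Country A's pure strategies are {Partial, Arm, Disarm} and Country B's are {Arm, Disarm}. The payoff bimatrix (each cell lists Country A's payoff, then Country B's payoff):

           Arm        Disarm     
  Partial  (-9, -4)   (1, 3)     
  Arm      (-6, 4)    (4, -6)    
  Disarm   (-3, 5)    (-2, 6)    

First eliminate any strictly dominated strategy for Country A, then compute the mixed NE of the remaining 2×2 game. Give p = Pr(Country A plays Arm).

Country A's strategy Partial is strictly dominated by Arm: -6 > -9 and 4 > 1. Eliminate Partial.
Country A's mix must leave Country B indifferent between Arm and Disarm.
  Country B's payoff from Arm: p·4 + (1−p)·5 = -p + 5
  Country B's payoff from Disarm: p·(-6) + (1−p)·6 = -12p + 6
  -p + 5 = -12p + 6  ⇒  11p = 1  ⇒  p = 1/11.

p = 1/11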